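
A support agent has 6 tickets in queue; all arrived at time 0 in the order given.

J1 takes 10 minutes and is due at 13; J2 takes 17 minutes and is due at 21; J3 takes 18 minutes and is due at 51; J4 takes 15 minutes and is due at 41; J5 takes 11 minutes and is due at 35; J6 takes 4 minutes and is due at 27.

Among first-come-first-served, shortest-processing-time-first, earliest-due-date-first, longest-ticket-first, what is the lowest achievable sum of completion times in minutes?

FIFO (arrival order): J1 J2 J3 J4 J5 J6.
J1: 0→10
J2: 10→27
J3: 27→45
J4: 45→60
J5: 60→71
J6: 71→75
Sum = 10+27+45+60+71+75 = 288.
SPT (increasing processing time): J6 J1 J5 J4 J2 J3.
J6: 0→4
J1: 4→14
J5: 14→25
J4: 25→40
J2: 40→57
J3: 57→75
Sum = 4+14+25+40+57+75 = 215.
EDD (increasing due date): J1 J2 J6 J5 J4 J3.
J1: 0→10
J2: 10→27
J6: 27→31
J5: 31→42
J4: 42→57
J3: 57→75
Sum = 10+27+31+42+57+75 = 242.
LPT (decreasing processing time): J3 J2 J4 J5 J1 J6.
J3: 0→18
J2: 18→35
J4: 35→50
J5: 50→61
J1: 61→71
J6: 71→75
Sum = 18+35+50+61+71+75 = 310.
FIFO 288, SPT 215, EDD 242, LPT 310 → minimum 215.

215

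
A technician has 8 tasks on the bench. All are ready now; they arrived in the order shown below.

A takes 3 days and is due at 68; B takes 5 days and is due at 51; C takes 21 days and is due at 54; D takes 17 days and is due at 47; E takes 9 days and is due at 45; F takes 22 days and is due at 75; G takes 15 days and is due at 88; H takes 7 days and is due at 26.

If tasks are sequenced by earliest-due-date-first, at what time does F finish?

84

EDD (increasing due date): H E D B C A F G.
H: 0→7
E: 7→16
D: 16→33
B: 33→38
C: 38→59
A: 59→62
F: 62→84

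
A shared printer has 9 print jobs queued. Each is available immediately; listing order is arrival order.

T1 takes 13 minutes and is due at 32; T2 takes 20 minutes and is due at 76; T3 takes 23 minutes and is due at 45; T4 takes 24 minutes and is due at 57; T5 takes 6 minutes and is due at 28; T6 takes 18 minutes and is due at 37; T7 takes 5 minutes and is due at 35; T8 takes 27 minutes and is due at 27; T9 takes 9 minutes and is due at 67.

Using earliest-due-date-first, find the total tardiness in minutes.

EDD (increasing due date): T8 T5 T1 T7 T6 T3 T4 T9 T2.
T8: 0→27, due 27, tardiness 0
T5: 27→33, due 28, tardiness 5
T1: 33→46, due 32, tardiness 14
T7: 46→51, due 35, tardiness 16
T6: 51→69, due 37, tardiness 32
T3: 69→92, due 45, tardiness 47
T4: 92→116, due 57, tardiness 59
T9: 116→125, due 67, tardiness 58
T2: 125→145, due 76, tardiness 69
Sum = 0+5+14+16+32+47+59+58+69 = 300.

300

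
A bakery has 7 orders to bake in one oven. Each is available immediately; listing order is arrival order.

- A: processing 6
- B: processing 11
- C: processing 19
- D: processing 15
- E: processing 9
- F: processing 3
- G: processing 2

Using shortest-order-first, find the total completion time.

SPT (increasing processing time): G F A E B D C.
G: 0→2
F: 2→5
A: 5→11
E: 11→20
B: 20→31
D: 31→46
C: 46→65
Sum = 2+5+11+20+31+46+65 = 180.

180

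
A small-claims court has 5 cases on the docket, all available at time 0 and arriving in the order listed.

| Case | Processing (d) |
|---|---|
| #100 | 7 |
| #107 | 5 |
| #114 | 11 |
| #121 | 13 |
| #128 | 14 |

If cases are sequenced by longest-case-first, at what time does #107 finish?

LPT (decreasing processing time): #128 #121 #114 #100 #107.
#128: 0→14
#121: 14→27
#114: 27→38
#100: 38→45
#107: 45→50

50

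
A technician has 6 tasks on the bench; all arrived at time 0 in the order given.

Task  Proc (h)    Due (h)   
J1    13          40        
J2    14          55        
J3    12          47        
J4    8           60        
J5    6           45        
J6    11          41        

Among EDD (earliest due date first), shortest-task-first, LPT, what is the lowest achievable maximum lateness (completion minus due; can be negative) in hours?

EDD (increasing due date): J1 J6 J5 J3 J2 J4.
J1: 0→13, due 40, lateness -27
J6: 13→24, due 41, lateness -17
J5: 24→30, due 45, lateness -15
J3: 30→42, due 47, lateness -5
J2: 42→56, due 55, lateness 1
J4: 56→64, due 60, lateness 4
Maximum = 4.
SPT (increasing processing time): J5 J4 J6 J3 J1 J2.
J5: 0→6, due 45, lateness -39
J4: 6→14, due 60, lateness -46
J6: 14→25, due 41, lateness -16
J3: 25→37, due 47, lateness -10
J1: 37→50, due 40, lateness 10
J2: 50→64, due 55, lateness 9
Maximum = 10.
LPT (decreasing processing time): J2 J1 J3 J6 J4 J5.
J2: 0→14, due 55, lateness -41
J1: 14→27, due 40, lateness -13
J3: 27→39, due 47, lateness -8
J6: 39→50, due 41, lateness 9
J4: 50→58, due 60, lateness -2
J5: 58→64, due 45, lateness 19
Maximum = 19.
EDD 4, SPT 10, LPT 19 → minimum 4.

4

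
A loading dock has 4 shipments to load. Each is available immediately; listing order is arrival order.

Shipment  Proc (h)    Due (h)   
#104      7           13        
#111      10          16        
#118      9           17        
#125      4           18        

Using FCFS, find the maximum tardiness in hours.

12

FIFO (arrival order): #104 #111 #118 #125.
#104: 0→7, due 13, tardiness 0
#111: 7→17, due 16, tardiness 1
#118: 17→26, due 17, tardiness 9
#125: 26→30, due 18, tardiness 12
Maximum = 12.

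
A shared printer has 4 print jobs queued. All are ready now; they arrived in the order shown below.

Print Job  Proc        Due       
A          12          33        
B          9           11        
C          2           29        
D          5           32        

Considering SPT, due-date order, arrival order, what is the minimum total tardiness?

SPT (increasing processing time): C D B A.
C: 0→2, due 29, tardiness 0
D: 2→7, due 32, tardiness 0
B: 7→16, due 11, tardiness 5
A: 16→28, due 33, tardiness 0
Sum = 0+0+5+0 = 5.
EDD (increasing due date): B C D A.
B: 0→9, due 11, tardiness 0
C: 9→11, due 29, tardiness 0
D: 11→16, due 32, tardiness 0
A: 16→28, due 33, tardiness 0
Sum = 0+0+0+0 = 0.
FIFO (arrival order): A B C D.
A: 0→12, due 33, tardiness 0
B: 12→21, due 11, tardiness 10
C: 21→23, due 29, tardiness 0
D: 23→28, due 32, tardiness 0
Sum = 0+10+0+0 = 10.
SPT 5, EDD 0, FIFO 10 → minimum 0.

0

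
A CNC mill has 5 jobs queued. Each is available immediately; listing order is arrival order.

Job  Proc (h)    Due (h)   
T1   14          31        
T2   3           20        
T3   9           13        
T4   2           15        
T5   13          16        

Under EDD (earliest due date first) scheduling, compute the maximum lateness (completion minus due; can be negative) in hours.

10

EDD (increasing due date): T3 T4 T5 T2 T1.
T3: 0→9, due 13, lateness -4
T4: 9→11, due 15, lateness -4
T5: 11→24, due 16, lateness 8
T2: 24→27, due 20, lateness 7
T1: 27→41, due 31, lateness 10
Maximum = 10.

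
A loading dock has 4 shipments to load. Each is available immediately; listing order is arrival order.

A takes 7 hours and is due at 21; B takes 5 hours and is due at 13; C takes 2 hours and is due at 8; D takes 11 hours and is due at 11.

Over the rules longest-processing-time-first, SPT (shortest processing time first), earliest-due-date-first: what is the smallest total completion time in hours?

48

LPT (decreasing processing time): D A B C.
D: 0→11
A: 11→18
B: 18→23
C: 23→25
Sum = 11+18+23+25 = 77.
SPT (increasing processing time): C B A D.
C: 0→2
B: 2→7
A: 7→14
D: 14→25
Sum = 2+7+14+25 = 48.
EDD (increasing due date): C D B A.
C: 0→2
D: 2→13
B: 13→18
A: 18→25
Sum = 2+13+18+25 = 58.
LPT 77, SPT 48, EDD 58 → minimum 48.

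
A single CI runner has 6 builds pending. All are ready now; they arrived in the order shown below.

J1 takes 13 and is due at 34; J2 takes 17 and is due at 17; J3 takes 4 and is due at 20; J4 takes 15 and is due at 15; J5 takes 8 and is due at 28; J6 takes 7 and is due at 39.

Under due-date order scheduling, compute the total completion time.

248

EDD (increasing due date): J4 J2 J3 J5 J1 J6.
J4: 0→15
J2: 15→32
J3: 32→36
J5: 36→44
J1: 44→57
J6: 57→64
Sum = 15+32+36+44+57+64 = 248.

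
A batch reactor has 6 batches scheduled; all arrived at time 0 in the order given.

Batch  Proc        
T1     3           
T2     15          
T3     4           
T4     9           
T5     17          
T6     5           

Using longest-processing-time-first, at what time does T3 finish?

LPT (decreasing processing time): T5 T2 T4 T6 T3 T1.
T5: 0→17
T2: 17→32
T4: 32→41
T6: 41→46
T3: 46→50

50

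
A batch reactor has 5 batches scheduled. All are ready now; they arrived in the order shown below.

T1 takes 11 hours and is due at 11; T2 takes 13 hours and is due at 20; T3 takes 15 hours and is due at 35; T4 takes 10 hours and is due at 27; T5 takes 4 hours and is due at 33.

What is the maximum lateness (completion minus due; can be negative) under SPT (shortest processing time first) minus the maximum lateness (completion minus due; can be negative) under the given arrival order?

-4

SPT (increasing processing time): T5 T4 T1 T2 T3.
T5: 0→4, due 33, lateness -29
T4: 4→14, due 27, lateness -13
T1: 14→25, due 11, lateness 14
T2: 25→38, due 20, lateness 18
T3: 38→53, due 35, lateness 18
Maximum = 18.
FIFO (arrival order): T1 T2 T3 T4 T5.
T1: 0→11, due 11, lateness 0
T2: 11→24, due 20, lateness 4
T3: 24→39, due 35, lateness 4
T4: 39→49, due 27, lateness 22
T5: 49→53, due 33, lateness 20
Maximum = 22.
Difference = 18 − 22 = -4.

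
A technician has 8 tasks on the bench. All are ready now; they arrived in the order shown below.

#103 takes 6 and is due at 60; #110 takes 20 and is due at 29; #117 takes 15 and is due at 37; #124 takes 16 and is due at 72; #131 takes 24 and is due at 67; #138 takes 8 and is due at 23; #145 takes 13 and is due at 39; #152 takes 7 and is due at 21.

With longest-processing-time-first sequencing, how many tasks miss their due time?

LPT (decreasing processing time): #131 #110 #124 #117 #145 #138 #152 #103.
#131: 0→24, due 67, tardiness 0
#110: 24→44, due 29, tardiness 15
#124: 44→60, due 72, tardiness 0
#117: 60→75, due 37, tardiness 38
#145: 75→88, due 39, tardiness 49
#138: 88→96, due 23, tardiness 73
#152: 96→103, due 21, tardiness 82
#103: 103→109, due 60, tardiness 49
Late tasks: 6.

6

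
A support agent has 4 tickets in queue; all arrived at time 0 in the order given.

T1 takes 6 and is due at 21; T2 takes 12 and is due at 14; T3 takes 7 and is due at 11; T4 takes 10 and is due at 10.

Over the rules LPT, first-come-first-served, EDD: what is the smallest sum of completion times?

84

LPT (decreasing processing time): T2 T4 T3 T1.
T2: 0→12
T4: 12→22
T3: 22→29
T1: 29→35
Sum = 12+22+29+35 = 98.
FIFO (arrival order): T1 T2 T3 T4.
T1: 0→6
T2: 6→18
T3: 18→25
T4: 25→35
Sum = 6+18+25+35 = 84.
EDD (increasing due date): T4 T3 T2 T1.
T4: 0→10
T3: 10→17
T2: 17→29
T1: 29→35
Sum = 10+17+29+35 = 91.
LPT 98, FIFO 84, EDD 91 → minimum 84.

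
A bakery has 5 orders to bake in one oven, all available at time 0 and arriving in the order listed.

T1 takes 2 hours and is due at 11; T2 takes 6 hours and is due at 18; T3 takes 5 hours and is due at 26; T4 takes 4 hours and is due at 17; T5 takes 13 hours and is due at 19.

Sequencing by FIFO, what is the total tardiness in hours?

FIFO (arrival order): T1 T2 T3 T4 T5.
T1: 0→2, due 11, tardiness 0
T2: 2→8, due 18, tardiness 0
T3: 8→13, due 26, tardiness 0
T4: 13→17, due 17, tardiness 0
T5: 17→30, due 19, tardiness 11
Sum = 0+0+0+0+11 = 11.

11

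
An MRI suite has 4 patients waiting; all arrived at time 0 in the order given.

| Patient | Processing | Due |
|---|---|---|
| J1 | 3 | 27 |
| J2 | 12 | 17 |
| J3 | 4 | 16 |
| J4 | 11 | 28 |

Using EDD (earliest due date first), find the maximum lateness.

EDD (increasing due date): J3 J2 J1 J4.
J3: 0→4, due 16, lateness -12
J2: 4→16, due 17, lateness -1
J1: 16→19, due 27, lateness -8
J4: 19→30, due 28, lateness 2
Maximum = 2.

2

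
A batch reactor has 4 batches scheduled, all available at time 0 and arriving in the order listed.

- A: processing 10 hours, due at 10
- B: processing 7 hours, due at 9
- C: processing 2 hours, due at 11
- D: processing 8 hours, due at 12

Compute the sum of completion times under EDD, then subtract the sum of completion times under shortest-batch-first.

EDD (increasing due date): B A C D.
B: 0→7
A: 7→17
C: 17→19
D: 19→27
Sum = 7+17+19+27 = 70.
SPT (increasing processing time): C B D A.
C: 0→2
B: 2→9
D: 9→17
A: 17→27
Sum = 2+9+17+27 = 55.
Difference = 70 − 55 = 15.

15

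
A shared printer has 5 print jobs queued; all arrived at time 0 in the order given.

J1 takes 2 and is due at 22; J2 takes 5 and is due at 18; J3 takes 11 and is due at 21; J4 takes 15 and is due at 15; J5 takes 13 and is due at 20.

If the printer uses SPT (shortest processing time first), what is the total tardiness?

SPT (increasing processing time): J1 J2 J3 J5 J4.
J1: 0→2, due 22, tardiness 0
J2: 2→7, due 18, tardiness 0
J3: 7→18, due 21, tardiness 0
J5: 18→31, due 20, tardiness 11
J4: 31→46, due 15, tardiness 31
Sum = 0+0+0+11+31 = 42.

42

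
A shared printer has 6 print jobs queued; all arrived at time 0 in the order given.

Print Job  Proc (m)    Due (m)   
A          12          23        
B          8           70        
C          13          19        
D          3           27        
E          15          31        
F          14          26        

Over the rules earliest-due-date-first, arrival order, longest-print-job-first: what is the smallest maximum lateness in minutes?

EDD (increasing due date): C A F D E B.
C: 0→13, due 19, lateness -6
A: 13→25, due 23, lateness 2
F: 25→39, due 26, lateness 13
D: 39→42, due 27, lateness 15
E: 42→57, due 31, lateness 26
B: 57→65, due 70, lateness -5
Maximum = 26.
FIFO (arrival order): A B C D E F.
A: 0→12, due 23, lateness -11
B: 12→20, due 70, lateness -50
C: 20→33, due 19, lateness 14
D: 33→36, due 27, lateness 9
E: 36→51, due 31, lateness 20
F: 51→65, due 26, lateness 39
Maximum = 39.
LPT (decreasing processing time): E F C A B D.
E: 0→15, due 31, lateness -16
F: 15→29, due 26, lateness 3
C: 29→42, due 19, lateness 23
A: 42→54, due 23, lateness 31
B: 54→62, due 70, lateness -8
D: 62→65, due 27, lateness 38
Maximum = 38.
EDD 26, FIFO 39, LPT 38 → minimum 26.

26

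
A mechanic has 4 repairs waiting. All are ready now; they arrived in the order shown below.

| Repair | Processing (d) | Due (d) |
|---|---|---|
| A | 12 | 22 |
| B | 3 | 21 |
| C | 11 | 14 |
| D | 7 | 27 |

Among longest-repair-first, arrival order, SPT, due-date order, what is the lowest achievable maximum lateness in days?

LPT (decreasing processing time): A C D B.
A: 0→12, due 22, lateness -10
C: 12→23, due 14, lateness 9
D: 23→30, due 27, lateness 3
B: 30→33, due 21, lateness 12
Maximum = 12.
FIFO (arrival order): A B C D.
A: 0→12, due 22, lateness -10
B: 12→15, due 21, lateness -6
C: 15→26, due 14, lateness 12
D: 26→33, due 27, lateness 6
Maximum = 12.
SPT (increasing processing time): B D C A.
B: 0→3, due 21, lateness -18
D: 3→10, due 27, lateness -17
C: 10→21, due 14, lateness 7
A: 21→33, due 22, lateness 11
Maximum = 11.
EDD (increasing due date): C B A D.
C: 0→11, due 14, lateness -3
B: 11→14, due 21, lateness -7
A: 14→26, due 22, lateness 4
D: 26→33, due 27, lateness 6
Maximum = 6.
LPT 12, FIFO 12, SPT 11, EDD 6 → minimum 6.

6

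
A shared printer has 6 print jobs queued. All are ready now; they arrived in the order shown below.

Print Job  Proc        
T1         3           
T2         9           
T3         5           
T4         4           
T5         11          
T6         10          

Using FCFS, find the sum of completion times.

FIFO (arrival order): T1 T2 T3 T4 T5 T6.
T1: 0→3
T2: 3→12
T3: 12→17
T4: 17→21
T5: 21→32
T6: 32→42
Sum = 3+12+17+21+32+42 = 127.

127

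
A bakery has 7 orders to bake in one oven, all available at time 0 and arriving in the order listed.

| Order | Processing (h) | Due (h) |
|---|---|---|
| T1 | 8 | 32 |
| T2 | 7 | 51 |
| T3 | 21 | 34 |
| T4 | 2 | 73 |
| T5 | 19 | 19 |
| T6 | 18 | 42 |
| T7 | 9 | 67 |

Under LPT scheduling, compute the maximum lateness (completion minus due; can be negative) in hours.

LPT (decreasing processing time): T3 T5 T6 T7 T1 T2 T4.
T3: 0→21, due 34, lateness -13
T5: 21→40, due 19, lateness 21
T6: 40→58, due 42, lateness 16
T7: 58→67, due 67, lateness 0
T1: 67→75, due 32, lateness 43
T2: 75→82, due 51, lateness 31
T4: 82→84, due 73, lateness 11
Maximum = 43.

43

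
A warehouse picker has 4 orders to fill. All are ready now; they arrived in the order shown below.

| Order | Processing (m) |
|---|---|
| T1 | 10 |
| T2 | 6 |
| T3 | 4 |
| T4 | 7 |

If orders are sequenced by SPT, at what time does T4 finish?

SPT (increasing processing time): T3 T2 T4 T1.
T3: 0→4
T2: 4→10
T4: 10→17

17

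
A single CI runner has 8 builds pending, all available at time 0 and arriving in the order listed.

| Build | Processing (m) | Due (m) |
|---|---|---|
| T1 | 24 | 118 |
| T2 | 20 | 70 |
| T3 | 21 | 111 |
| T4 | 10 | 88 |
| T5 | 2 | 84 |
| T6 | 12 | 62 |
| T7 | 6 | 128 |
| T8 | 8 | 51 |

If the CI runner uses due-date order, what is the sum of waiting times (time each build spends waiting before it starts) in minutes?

EDD (increasing due date): T8 T6 T2 T5 T4 T3 T1 T7.
T8: waits 0, runs 0→8
T6: waits 8, runs 8→20
T2: waits 20, runs 20→40
T5: waits 40, runs 40→42
T4: waits 42, runs 42→52
T3: waits 52, runs 52→73
T1: waits 73, runs 73→97
T7: waits 97, runs 97→103
Sum = 0+8+20+40+42+52+73+97 = 332.

332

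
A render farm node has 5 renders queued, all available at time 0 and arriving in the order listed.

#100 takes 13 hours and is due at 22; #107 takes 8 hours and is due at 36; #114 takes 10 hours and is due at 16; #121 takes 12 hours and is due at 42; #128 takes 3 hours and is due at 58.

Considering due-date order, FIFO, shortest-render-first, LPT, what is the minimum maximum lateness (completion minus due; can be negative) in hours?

1

EDD (increasing due date): #114 #100 #107 #121 #128.
#114: 0→10, due 16, lateness -6
#100: 10→23, due 22, lateness 1
#107: 23→31, due 36, lateness -5
#121: 31→43, due 42, lateness 1
#128: 43→46, due 58, lateness -12
Maximum = 1.
FIFO (arrival order): #100 #107 #114 #121 #128.
#100: 0→13, due 22, lateness -9
#107: 13→21, due 36, lateness -15
#114: 21→31, due 16, lateness 15
#121: 31→43, due 42, lateness 1
#128: 43→46, due 58, lateness -12
Maximum = 15.
SPT (increasing processing time): #128 #107 #114 #121 #100.
#128: 0→3, due 58, lateness -55
#107: 3→11, due 36, lateness -25
#114: 11→21, due 16, lateness 5
#121: 21→33, due 42, lateness -9
#100: 33→46, due 22, lateness 24
Maximum = 24.
LPT (decreasing processing time): #100 #121 #114 #107 #128.
#100: 0→13, due 22, lateness -9
#121: 13→25, due 42, lateness -17
#114: 25→35, due 16, lateness 19
#107: 35→43, due 36, lateness 7
#128: 43→46, due 58, lateness -12
Maximum = 19.
EDD 1, FIFO 15, SPT 24, LPT 19 → minimum 1.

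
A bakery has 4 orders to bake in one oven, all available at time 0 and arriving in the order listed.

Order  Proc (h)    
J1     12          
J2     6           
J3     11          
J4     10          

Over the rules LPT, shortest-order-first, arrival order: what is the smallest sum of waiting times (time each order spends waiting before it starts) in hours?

LPT (decreasing processing time): J1 J3 J4 J2.
J1: waits 0, runs 0→12
J3: waits 12, runs 12→23
J4: waits 23, runs 23→33
J2: waits 33, runs 33→39
Sum = 0+12+23+33 = 68.
SPT (increasing processing time): J2 J4 J3 J1.
J2: waits 0, runs 0→6
J4: waits 6, runs 6→16
J3: waits 16, runs 16→27
J1: waits 27, runs 27→39
Sum = 0+6+16+27 = 49.
FIFO (arrival order): J1 J2 J3 J4.
J1: waits 0, runs 0→12
J2: waits 12, runs 12→18
J3: waits 18, runs 18→29
J4: waits 29, runs 29→39
Sum = 0+12+18+29 = 59.
LPT 68, SPT 49, FIFO 59 → minimum 49.

49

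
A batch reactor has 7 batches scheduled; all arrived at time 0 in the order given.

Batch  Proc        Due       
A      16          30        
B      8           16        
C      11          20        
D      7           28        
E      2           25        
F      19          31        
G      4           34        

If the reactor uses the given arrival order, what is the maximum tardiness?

33

FIFO (arrival order): A B C D E F G.
A: 0→16, due 30, tardiness 0
B: 16→24, due 16, tardiness 8
C: 24→35, due 20, tardiness 15
D: 35→42, due 28, tardiness 14
E: 42→44, due 25, tardiness 19
F: 44→63, due 31, tardiness 32
G: 63→67, due 34, tardiness 33
Maximum = 33.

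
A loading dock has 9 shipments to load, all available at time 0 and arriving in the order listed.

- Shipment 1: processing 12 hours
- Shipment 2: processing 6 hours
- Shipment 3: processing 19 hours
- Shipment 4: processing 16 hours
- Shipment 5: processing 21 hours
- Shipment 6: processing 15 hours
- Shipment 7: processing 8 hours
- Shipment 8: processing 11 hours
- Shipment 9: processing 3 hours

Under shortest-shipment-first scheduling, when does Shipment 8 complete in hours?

28

SPT (increasing processing time): Shipment 9 Shipment 2 Shipment 7 Shipment 8 Shipment 1 Shipment 6 Shipment 4 Shipment 3 Shipment 5.
Shipment 9: 0→3
Shipment 2: 3→9
Shipment 7: 9→17
Shipment 8: 17→28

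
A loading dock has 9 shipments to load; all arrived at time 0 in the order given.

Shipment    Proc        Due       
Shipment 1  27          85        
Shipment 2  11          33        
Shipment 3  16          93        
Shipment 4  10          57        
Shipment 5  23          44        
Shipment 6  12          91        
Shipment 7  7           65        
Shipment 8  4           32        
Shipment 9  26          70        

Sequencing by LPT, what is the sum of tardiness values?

366

LPT (decreasing processing time): Shipment 1 Shipment 9 Shipment 5 Shipment 3 Shipment 6 Shipment 2 Shipment 4 Shipment 7 Shipment 8.
Shipment 1: 0→27, due 85, tardiness 0
Shipment 9: 27→53, due 70, tardiness 0
Shipment 5: 53→76, due 44, tardiness 32
Shipment 3: 76→92, due 93, tardiness 0
Shipment 6: 92→104, due 91, tardiness 13
Shipment 2: 104→115, due 33, tardiness 82
Shipment 4: 115→125, due 57, tardiness 68
Shipment 7: 125→132, due 65, tardiness 67
Shipment 8: 132→136, due 32, tardiness 104
Sum = 0+0+32+0+13+82+68+67+104 = 366.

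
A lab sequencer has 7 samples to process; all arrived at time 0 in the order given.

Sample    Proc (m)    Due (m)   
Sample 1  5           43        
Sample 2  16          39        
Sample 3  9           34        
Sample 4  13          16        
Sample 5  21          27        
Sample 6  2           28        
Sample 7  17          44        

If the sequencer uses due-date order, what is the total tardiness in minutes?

110

EDD (increasing due date): Sample 4 Sample 5 Sample 6 Sample 3 Sample 2 Sample 1 Sample 7.
Sample 4: 0→13, due 16, tardiness 0
Sample 5: 13→34, due 27, tardiness 7
Sample 6: 34→36, due 28, tardiness 8
Sample 3: 36→45, due 34, tardiness 11
Sample 2: 45→61, due 39, tardiness 22
Sample 1: 61→66, due 43, tardiness 23
Sample 7: 66→83, due 44, tardiness 39
Sum = 0+7+8+11+22+23+39 = 110.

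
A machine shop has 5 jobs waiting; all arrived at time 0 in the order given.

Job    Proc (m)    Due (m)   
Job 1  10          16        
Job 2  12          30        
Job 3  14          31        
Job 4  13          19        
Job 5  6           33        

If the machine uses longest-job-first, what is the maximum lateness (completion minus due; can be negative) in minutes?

33

LPT (decreasing processing time): Job 3 Job 4 Job 2 Job 1 Job 5.
Job 3: 0→14, due 31, lateness -17
Job 4: 14→27, due 19, lateness 8
Job 2: 27→39, due 30, lateness 9
Job 1: 39→49, due 16, lateness 33
Job 5: 49→55, due 33, lateness 22
Maximum = 33.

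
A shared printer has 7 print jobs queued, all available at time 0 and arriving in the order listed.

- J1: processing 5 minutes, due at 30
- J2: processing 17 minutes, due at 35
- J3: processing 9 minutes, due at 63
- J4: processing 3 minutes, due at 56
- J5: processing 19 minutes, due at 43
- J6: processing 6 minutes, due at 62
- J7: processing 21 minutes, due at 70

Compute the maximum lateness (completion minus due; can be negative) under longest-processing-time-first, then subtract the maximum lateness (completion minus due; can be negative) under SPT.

31

LPT (decreasing processing time): J7 J5 J2 J3 J6 J1 J4.
J7: 0→21, due 70, lateness -49
J5: 21→40, due 43, lateness -3
J2: 40→57, due 35, lateness 22
J3: 57→66, due 63, lateness 3
J6: 66→72, due 62, lateness 10
J1: 72→77, due 30, lateness 47
J4: 77→80, due 56, lateness 24
Maximum = 47.
SPT (increasing processing time): J4 J1 J6 J3 J2 J5 J7.
J4: 0→3, due 56, lateness -53
J1: 3→8, due 30, lateness -22
J6: 8→14, due 62, lateness -48
J3: 14→23, due 63, lateness -40
J2: 23→40, due 35, lateness 5
J5: 40→59, due 43, lateness 16
J7: 59→80, due 70, lateness 10
Maximum = 16.
Difference = 47 − 16 = 31.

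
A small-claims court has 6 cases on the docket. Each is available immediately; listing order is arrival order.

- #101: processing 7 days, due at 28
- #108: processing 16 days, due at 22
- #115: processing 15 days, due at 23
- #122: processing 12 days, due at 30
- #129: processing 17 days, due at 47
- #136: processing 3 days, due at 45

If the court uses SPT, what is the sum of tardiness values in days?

SPT (increasing processing time): #136 #101 #122 #115 #108 #129.
#136: 0→3, due 45, tardiness 0
#101: 3→10, due 28, tardiness 0
#122: 10→22, due 30, tardiness 0
#115: 22→37, due 23, tardiness 14
#108: 37→53, due 22, tardiness 31
#129: 53→70, due 47, tardiness 23
Sum = 0+0+0+14+31+23 = 68.

68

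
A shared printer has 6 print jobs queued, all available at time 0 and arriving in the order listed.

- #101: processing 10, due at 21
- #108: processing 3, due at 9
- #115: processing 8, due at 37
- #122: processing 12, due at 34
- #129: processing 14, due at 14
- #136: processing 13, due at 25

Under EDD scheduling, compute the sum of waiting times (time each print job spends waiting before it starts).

EDD (increasing due date): #108 #129 #101 #136 #122 #115.
#108: waits 0, runs 0→3
#129: waits 3, runs 3→17
#101: waits 17, runs 17→27
#136: waits 27, runs 27→40
#122: waits 40, runs 40→52
#115: waits 52, runs 52→60
Sum = 0+3+17+27+40+52 = 139.

139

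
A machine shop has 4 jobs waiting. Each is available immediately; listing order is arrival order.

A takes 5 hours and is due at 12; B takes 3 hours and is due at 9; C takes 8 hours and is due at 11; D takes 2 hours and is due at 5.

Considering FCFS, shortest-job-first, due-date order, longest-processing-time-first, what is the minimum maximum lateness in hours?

6

FIFO (arrival order): A B C D.
A: 0→5, due 12, lateness -7
B: 5→8, due 9, lateness -1
C: 8→16, due 11, lateness 5
D: 16→18, due 5, lateness 13
Maximum = 13.
SPT (increasing processing time): D B A C.
D: 0→2, due 5, lateness -3
B: 2→5, due 9, lateness -4
A: 5→10, due 12, lateness -2
C: 10→18, due 11, lateness 7
Maximum = 7.
EDD (increasing due date): D B C A.
D: 0→2, due 5, lateness -3
B: 2→5, due 9, lateness -4
C: 5→13, due 11, lateness 2
A: 13→18, due 12, lateness 6
Maximum = 6.
LPT (decreasing processing time): C A B D.
C: 0→8, due 11, lateness -3
A: 8→13, due 12, lateness 1
B: 13→16, due 9, lateness 7
D: 16→18, due 5, lateness 13
Maximum = 13.
FIFO 13, SPT 7, EDD 6, LPT 13 → minimum 6.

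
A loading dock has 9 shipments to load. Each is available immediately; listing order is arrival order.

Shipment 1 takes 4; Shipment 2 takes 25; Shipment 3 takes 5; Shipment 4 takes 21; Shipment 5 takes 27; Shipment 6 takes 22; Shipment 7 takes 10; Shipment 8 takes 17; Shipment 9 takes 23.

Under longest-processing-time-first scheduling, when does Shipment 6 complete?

97

LPT (decreasing processing time): Shipment 5 Shipment 2 Shipment 9 Shipment 6 Shipment 4 Shipment 8 Shipment 7 Shipment 3 Shipment 1.
Shipment 5: 0→27
Shipment 2: 27→52
Shipment 9: 52→75
Shipment 6: 75→97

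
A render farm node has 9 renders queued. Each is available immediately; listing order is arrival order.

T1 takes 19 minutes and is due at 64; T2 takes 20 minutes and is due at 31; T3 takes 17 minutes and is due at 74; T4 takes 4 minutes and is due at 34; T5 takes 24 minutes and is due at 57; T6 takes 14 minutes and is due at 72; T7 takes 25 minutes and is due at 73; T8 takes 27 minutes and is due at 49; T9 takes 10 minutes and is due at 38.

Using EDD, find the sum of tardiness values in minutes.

EDD (increasing due date): T2 T4 T9 T8 T5 T1 T6 T7 T3.
T2: 0→20, due 31, tardiness 0
T4: 20→24, due 34, tardiness 0
T9: 24→34, due 38, tardiness 0
T8: 34→61, due 49, tardiness 12
T5: 61→85, due 57, tardiness 28
T1: 85→104, due 64, tardiness 40
T6: 104→118, due 72, tardiness 46
T7: 118→143, due 73, tardiness 70
T3: 143→160, due 74, tardiness 86
Sum = 0+0+0+12+28+40+46+70+86 = 282.

282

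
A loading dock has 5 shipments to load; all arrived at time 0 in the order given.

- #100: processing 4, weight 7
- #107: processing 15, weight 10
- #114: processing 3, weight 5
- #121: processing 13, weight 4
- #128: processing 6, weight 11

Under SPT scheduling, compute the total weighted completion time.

721

SPT (increasing processing time): #114 #100 #128 #121 #107.
#114: finishes 3, weight 5, w·C = 15
#100: finishes 7, weight 7, w·C = 49
#128: finishes 13, weight 11, w·C = 143
#121: finishes 26, weight 4, w·C = 104
#107: finishes 41, weight 10, w·C = 410
Sum = 15+49+143+104+410 = 721.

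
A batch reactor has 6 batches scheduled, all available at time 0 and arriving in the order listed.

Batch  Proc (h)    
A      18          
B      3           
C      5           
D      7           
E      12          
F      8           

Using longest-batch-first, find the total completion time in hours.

LPT (decreasing processing time): A E F D C B.
A: 0→18
E: 18→30
F: 30→38
D: 38→45
C: 45→50
B: 50→53
Sum = 18+30+38+45+50+53 = 234.

234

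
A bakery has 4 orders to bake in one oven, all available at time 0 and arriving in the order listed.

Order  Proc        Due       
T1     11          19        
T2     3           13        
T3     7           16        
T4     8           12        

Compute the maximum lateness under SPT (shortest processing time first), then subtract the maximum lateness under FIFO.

-7

SPT (increasing processing time): T2 T3 T4 T1.
T2: 0→3, due 13, lateness -10
T3: 3→10, due 16, lateness -6
T4: 10→18, due 12, lateness 6
T1: 18→29, due 19, lateness 10
Maximum = 10.
FIFO (arrival order): T1 T2 T3 T4.
T1: 0→11, due 19, lateness -8
T2: 11→14, due 13, lateness 1
T3: 14→21, due 16, lateness 5
T4: 21→29, due 12, lateness 17
Maximum = 17.
Difference = 10 − 17 = -7.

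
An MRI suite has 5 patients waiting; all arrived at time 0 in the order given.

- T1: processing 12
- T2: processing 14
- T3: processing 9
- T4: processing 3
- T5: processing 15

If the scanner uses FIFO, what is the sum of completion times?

164

FIFO (arrival order): T1 T2 T3 T4 T5.
T1: 0→12
T2: 12→26
T3: 26→35
T4: 35→38
T5: 38→53
Sum = 12+26+35+38+53 = 164.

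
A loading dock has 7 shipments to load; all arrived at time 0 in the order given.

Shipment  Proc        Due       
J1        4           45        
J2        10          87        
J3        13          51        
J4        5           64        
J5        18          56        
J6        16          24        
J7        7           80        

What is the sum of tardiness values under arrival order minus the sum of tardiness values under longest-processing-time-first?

FIFO (arrival order): J1 J2 J3 J4 J5 J6 J7.
J1: 0→4, due 45, tardiness 0
J2: 4→14, due 87, tardiness 0
J3: 14→27, due 51, tardiness 0
J4: 27→32, due 64, tardiness 0
J5: 32→50, due 56, tardiness 0
J6: 50→66, due 24, tardiness 42
J7: 66→73, due 80, tardiness 0
Sum = 0+0+0+0+0+42+0 = 42.
LPT (decreasing processing time): J5 J6 J3 J2 J7 J4 J1.
J5: 0→18, due 56, tardiness 0
J6: 18→34, due 24, tardiness 10
J3: 34→47, due 51, tardiness 0
J2: 47→57, due 87, tardiness 0
J7: 57→64, due 80, tardiness 0
J4: 64→69, due 64, tardiness 5
J1: 69→73, due 45, tardiness 28
Sum = 0+10+0+0+0+5+28 = 43.
Difference = 42 − 43 = -1.

-1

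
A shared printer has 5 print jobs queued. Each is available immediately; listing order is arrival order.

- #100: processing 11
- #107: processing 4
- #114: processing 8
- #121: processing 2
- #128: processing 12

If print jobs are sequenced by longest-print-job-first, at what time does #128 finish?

LPT (decreasing processing time): #128 #100 #114 #107 #121.
#128: 0→12

12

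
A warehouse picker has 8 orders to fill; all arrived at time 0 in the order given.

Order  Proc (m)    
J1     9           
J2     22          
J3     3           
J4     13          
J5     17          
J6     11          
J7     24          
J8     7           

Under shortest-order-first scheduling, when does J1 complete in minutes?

19

SPT (increasing processing time): J3 J8 J1 J6 J4 J5 J2 J7.
J3: 0→3
J8: 3→10
J1: 10→19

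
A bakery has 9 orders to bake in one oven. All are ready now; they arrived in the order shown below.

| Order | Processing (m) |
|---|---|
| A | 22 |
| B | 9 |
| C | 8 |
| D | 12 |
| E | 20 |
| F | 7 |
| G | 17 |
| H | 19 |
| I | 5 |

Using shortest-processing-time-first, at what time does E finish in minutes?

SPT (increasing processing time): I F C B D G H E A.
I: 0→5
F: 5→12
C: 12→20
B: 20→29
D: 29→41
G: 41→58
H: 58→77
E: 77→97

97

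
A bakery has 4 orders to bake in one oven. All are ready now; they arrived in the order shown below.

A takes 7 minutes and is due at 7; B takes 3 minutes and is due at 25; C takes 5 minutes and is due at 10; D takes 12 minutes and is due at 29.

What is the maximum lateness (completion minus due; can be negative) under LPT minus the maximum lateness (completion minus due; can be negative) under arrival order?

LPT (decreasing processing time): D A C B.
D: 0→12, due 29, lateness -17
A: 12→19, due 7, lateness 12
C: 19→24, due 10, lateness 14
B: 24→27, due 25, lateness 2
Maximum = 14.
FIFO (arrival order): A B C D.
A: 0→7, due 7, lateness 0
B: 7→10, due 25, lateness -15
C: 10→15, due 10, lateness 5
D: 15→27, due 29, lateness -2
Maximum = 5.
Difference = 14 − 5 = 9.

9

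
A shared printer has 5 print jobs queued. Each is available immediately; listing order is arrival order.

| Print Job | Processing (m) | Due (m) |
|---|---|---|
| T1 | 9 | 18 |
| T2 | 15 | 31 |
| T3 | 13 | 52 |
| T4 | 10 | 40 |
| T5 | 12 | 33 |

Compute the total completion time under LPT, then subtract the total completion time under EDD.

18

LPT (decreasing processing time): T2 T3 T5 T4 T1.
T2: 0→15
T3: 15→28
T5: 28→40
T4: 40→50
T1: 50→59
Sum = 15+28+40+50+59 = 192.
EDD (increasing due date): T1 T2 T5 T4 T3.
T1: 0→9
T2: 9→24
T5: 24→36
T4: 36→46
T3: 46→59
Sum = 9+24+36+46+59 = 174.
Difference = 192 − 174 = 18.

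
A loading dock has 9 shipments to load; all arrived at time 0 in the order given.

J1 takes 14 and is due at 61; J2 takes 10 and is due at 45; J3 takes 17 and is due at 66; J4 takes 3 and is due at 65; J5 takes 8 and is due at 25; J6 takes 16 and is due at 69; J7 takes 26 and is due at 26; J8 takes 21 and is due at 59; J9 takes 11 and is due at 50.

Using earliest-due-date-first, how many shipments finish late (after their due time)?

7

EDD (increasing due date): J5 J7 J2 J9 J8 J1 J4 J3 J6.
J5: 0→8, due 25, tardiness 0
J7: 8→34, due 26, tardiness 8
J2: 34→44, due 45, tardiness 0
J9: 44→55, due 50, tardiness 5
J8: 55→76, due 59, tardiness 17
J1: 76→90, due 61, tardiness 29
J4: 90→93, due 65, tardiness 28
J3: 93→110, due 66, tardiness 44
J6: 110→126, due 69, tardiness 57
Late shipments: 7.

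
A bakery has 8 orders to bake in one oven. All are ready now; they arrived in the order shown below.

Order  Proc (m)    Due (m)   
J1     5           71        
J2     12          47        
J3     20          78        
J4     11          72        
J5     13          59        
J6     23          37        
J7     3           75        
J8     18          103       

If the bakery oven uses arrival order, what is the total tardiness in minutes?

FIFO (arrival order): J1 J2 J3 J4 J5 J6 J7 J8.
J1: 0→5, due 71, tardiness 0
J2: 5→17, due 47, tardiness 0
J3: 17→37, due 78, tardiness 0
J4: 37→48, due 72, tardiness 0
J5: 48→61, due 59, tardiness 2
J6: 61→84, due 37, tardiness 47
J7: 84→87, due 75, tardiness 12
J8: 87→105, due 103, tardiness 2
Sum = 0+0+0+0+2+47+12+2 = 63.

63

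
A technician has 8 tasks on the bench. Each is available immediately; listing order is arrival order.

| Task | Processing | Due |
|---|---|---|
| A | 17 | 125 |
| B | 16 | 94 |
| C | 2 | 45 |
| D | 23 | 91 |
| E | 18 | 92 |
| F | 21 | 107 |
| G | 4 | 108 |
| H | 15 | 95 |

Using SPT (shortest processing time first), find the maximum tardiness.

SPT (increasing processing time): C G H B A E F D.
C: 0→2, due 45, tardiness 0
G: 2→6, due 108, tardiness 0
H: 6→21, due 95, tardiness 0
B: 21→37, due 94, tardiness 0
A: 37→54, due 125, tardiness 0
E: 54→72, due 92, tardiness 0
F: 72→93, due 107, tardiness 0
D: 93→116, due 91, tardiness 25
Maximum = 25.

25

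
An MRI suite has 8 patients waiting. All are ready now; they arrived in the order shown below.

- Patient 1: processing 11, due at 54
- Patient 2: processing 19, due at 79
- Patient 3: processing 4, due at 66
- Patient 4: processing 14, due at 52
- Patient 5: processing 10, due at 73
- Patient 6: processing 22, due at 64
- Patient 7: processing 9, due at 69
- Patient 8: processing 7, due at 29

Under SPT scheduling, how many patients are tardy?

2

SPT (increasing processing time): Patient 3 Patient 8 Patient 7 Patient 5 Patient 1 Patient 4 Patient 2 Patient 6.
Patient 3: 0→4, due 66, tardiness 0
Patient 8: 4→11, due 29, tardiness 0
Patient 7: 11→20, due 69, tardiness 0
Patient 5: 20→30, due 73, tardiness 0
Patient 1: 30→41, due 54, tardiness 0
Patient 4: 41→55, due 52, tardiness 3
Patient 2: 55→74, due 79, tardiness 0
Patient 6: 74→96, due 64, tardiness 32
Late patients: 2.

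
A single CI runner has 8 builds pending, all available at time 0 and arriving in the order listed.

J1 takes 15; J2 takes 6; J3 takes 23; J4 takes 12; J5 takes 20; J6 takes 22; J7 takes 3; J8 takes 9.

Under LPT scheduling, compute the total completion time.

LPT (decreasing processing time): J3 J6 J5 J1 J4 J8 J2 J7.
J3: 0→23
J6: 23→45
J5: 45→65
J1: 65→80
J4: 80→92
J8: 92→101
J2: 101→107
J7: 107→110
Sum = 23+45+65+80+92+101+107+110 = 623.

623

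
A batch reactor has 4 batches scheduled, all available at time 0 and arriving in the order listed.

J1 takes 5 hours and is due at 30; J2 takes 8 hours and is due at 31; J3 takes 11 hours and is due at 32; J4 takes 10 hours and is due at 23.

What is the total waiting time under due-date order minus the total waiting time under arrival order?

EDD (increasing due date): J4 J1 J2 J3.
J4: waits 0, runs 0→10
J1: waits 10, runs 10→15
J2: waits 15, runs 15→23
J3: waits 23, runs 23→34
Sum = 0+10+15+23 = 48.
FIFO (arrival order): J1 J2 J3 J4.
J1: waits 0, runs 0→5
J2: waits 5, runs 5→13
J3: waits 13, runs 13→24
J4: waits 24, runs 24→34
Sum = 0+5+13+24 = 42.
Difference = 48 − 42 = 6.

6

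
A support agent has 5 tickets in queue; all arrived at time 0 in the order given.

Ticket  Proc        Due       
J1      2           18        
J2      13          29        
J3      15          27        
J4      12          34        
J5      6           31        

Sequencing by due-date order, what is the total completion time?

EDD (increasing due date): J1 J3 J2 J5 J4.
J1: 0→2
J3: 2→17
J2: 17→30
J5: 30→36
J4: 36→48
Sum = 2+17+30+36+48 = 133.

133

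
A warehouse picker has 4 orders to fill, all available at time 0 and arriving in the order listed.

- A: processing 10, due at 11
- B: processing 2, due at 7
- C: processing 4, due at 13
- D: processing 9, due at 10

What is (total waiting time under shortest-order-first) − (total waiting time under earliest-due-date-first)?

SPT (increasing processing time): B C D A.
B: waits 0, runs 0→2
C: waits 2, runs 2→6
D: waits 6, runs 6→15
A: waits 15, runs 15→25
Sum = 0+2+6+15 = 23.
EDD (increasing due date): B D A C.
B: waits 0, runs 0→2
D: waits 2, runs 2→11
A: waits 11, runs 11→21
C: waits 21, runs 21→25
Sum = 0+2+11+21 = 34.
Difference = 23 − 34 = -11.

-11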